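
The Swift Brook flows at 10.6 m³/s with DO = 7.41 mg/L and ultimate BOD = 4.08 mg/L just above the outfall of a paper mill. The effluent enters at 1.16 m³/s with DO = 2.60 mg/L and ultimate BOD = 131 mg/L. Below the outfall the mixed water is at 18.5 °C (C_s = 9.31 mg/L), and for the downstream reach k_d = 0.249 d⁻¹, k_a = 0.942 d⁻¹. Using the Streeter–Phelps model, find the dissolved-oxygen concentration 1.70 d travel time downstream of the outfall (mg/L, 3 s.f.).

Mixed DO = (10.6×7.41 + 1.16×2.60)/(10.6+1.16) = 81.56/11.76 = 6.936 mg/L.
Mixed L₀ = (10.6×4.08 + 1.16×131)/(11.76) = 195.2/11.76 = 16.60 mg/L.
Initial deficit D₀ = C_s − DO₀ = 9.31 − 6.936 = 2.374 mg/L.
D(1.70) = [0.249×16.60/(0.942−0.249)](e^(−0.249×1.70) − e^(−0.942×1.70)) + 2.374 e^(−0.942×1.70)
= 5.964 × (0.6549 − 0.2016) + 2.374 × 0.2016 = 3.182 mg/L.
DO = 9.31 − 3.182 = 6.128 mg/L.

DO ≈ 6.13 mg/L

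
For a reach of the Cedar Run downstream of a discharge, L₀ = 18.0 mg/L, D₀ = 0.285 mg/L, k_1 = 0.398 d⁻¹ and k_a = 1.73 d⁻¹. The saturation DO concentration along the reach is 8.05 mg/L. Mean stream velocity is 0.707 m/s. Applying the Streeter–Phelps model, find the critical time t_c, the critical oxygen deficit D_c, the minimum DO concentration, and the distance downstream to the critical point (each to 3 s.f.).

At the critical point dD/dt = 0, so k_1 L₀ e^(−k_1 t) = k_a D. Substituting D(t) from the Streeter–Phelps equation and solving for t gives
t_c = ln[(k_a/k_1)(1 − D₀(k_a−k_1)/(k_1 L₀))] / (k_a−k_1).
Here k_a−k_1 = 1.332 d⁻¹ and 1 − D₀(k_a−k_1)/(k_1 L₀) = 1 − 0.285×1.332/(0.398×18.0) = 0.9470, so
t_c = ln(4.347 × 0.9470) / 1.332 = 1.415 / 1.332 = 1.062 d.
D_c = (k_1/k_a) L₀ e^(−k_1 t_c) = (0.398/1.73) × 18.0 × e^(−0.398×1.062) = 0.2301 × 18.0 × 0.6552 = 2.713 mg/L.
Minimum DO = C_s − D_c = 8.05 − 2.713 = 5.337 mg/L.
x_c = v t_c = 0.707 m/s × 1.062 d × 86400 s/d = 64890 m ≈ 64.9 km.

t_c ≈ 1.06 d; D_c ≈ 2.71 mg/L; min DO ≈ 5.34 mg/L; x_c ≈ 64.9 km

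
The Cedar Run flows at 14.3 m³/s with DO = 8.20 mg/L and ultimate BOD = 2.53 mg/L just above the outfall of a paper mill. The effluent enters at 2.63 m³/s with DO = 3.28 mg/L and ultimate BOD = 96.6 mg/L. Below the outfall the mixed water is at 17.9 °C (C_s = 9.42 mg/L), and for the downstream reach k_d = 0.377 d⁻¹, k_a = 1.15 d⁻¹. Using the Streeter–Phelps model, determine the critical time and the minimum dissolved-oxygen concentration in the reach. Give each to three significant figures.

Mixed DO = (14.3×8.20 + 2.63×3.28)/(14.3+2.63) = 125.9/16.93 = 7.436 mg/L.
Mixed L₀ = (14.3×2.53 + 2.63×96.6)/(16.93) = 290.2/16.93 = 17.14 mg/L.
Initial deficit D₀ = C_s − DO₀ = 9.42 − 7.436 = 1.984 mg/L.
t_c = (1/0.7730) ln[(1.15/0.377)(1 − 1.984×0.7730/(0.377×17.14))] = 1.294 × ln(2.326) = 1.092 d.
D_c = (0.377/1.15) × 17.14 × e^(−0.377×1.092) = 0.3278 × 17.14 × 0.6625 = 3.723 mg/L.
Minimum DO = 9.42 − 3.723 = 5.697 mg/L.

t_c ≈ 1.09 d; minimum DO ≈ 5.70 mg/L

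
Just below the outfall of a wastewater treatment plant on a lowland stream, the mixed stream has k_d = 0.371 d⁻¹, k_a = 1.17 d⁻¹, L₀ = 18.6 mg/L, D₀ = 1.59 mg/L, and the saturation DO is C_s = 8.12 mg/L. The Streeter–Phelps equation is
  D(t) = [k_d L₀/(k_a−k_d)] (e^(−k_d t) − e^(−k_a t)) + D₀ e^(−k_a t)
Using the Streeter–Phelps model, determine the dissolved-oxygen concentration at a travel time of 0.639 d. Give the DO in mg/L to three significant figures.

k_d L₀/(k_a−k_d) = 0.371×18.6/(1.17−0.371) = 6.901/0.7990 = 8.637 mg/L.
e^(−k_d t) = e^(−0.371×0.6390) = 0.7889; e^(−k_a t) = e^(−1.17×0.6390) = 0.4735.
D = 8.637 × (0.7889 − 0.4735) + 1.59 × 0.4735 = 2.724 + 0.7528 = 3.477 mg/L.
DO = C_s − D = 8.12 − 3.477 = 4.643 mg/L.

DO ≈ 4.64 mg/L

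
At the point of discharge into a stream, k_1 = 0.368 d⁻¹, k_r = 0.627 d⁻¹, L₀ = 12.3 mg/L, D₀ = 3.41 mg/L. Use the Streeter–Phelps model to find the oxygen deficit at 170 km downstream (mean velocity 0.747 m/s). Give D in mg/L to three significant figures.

Travel time t = x/v = 170 km / (0.747 m/s) = 170000 m / 0.747 m/s = 227600 s = 2.634 d.
k_1 L₀/(k_r−k_1) = 0.368×12.3/(0.627−0.368) = 4.526/0.2590 = 17.48 mg/L.
e^(−k_1 t) = e^(−0.368×2.634) = 0.3793; e^(−k_r t) = e^(−0.627×2.634) = 0.1918.
D = 17.48 × (0.3793 − 0.1918) + 3.41 × 0.1918 = 3.278 + 0.6539 = 3.932 mg/L.

D ≈ 3.93 mg/L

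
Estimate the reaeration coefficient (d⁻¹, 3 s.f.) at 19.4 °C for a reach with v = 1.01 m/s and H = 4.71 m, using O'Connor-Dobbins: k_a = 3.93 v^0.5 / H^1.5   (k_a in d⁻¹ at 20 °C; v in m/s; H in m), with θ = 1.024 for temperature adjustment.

k_a(20) = 3.93 × 1.01^0.5 / 4.71^1.5 = 3.93 × 1.005 / 10.22 = 0.3864 d⁻¹.
k_a(19.4) = 0.3864 × 1.024^(19.4−20) = 0.3864 × 0.9859 = 0.3809 d⁻¹.

k_a ≈ 0.381 d⁻¹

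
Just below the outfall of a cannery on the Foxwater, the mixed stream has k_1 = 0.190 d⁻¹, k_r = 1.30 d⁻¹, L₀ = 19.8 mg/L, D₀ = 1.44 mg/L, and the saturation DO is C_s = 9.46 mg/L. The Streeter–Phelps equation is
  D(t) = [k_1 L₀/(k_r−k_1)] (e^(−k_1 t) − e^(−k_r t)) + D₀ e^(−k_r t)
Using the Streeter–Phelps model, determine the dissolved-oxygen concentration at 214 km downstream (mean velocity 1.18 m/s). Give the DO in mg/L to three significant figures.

DO ≈ 7.31 mg/L

Travel time t = x/v = 214 km / (1.18 m/s) = 214000 m / 1.18 m/s = 181400 s = 2.099 d.
k_1 L₀/(k_r−k_1) = 0.190×19.8/(1.30−0.190) = 3.762/1.110 = 3.389 mg/L.
e^(−k_1 t) = e^(−0.190×2.099) = 0.6711; e^(−k_r t) = e^(−1.30×2.099) = 0.06530.
D = 3.389 × (0.6711 − 0.06530) + 1.44 × 0.06530 = 2.053 + 0.09403 = 2.147 mg/L.
DO = C_s − D = 9.46 − 2.147 = 7.313 mg/L.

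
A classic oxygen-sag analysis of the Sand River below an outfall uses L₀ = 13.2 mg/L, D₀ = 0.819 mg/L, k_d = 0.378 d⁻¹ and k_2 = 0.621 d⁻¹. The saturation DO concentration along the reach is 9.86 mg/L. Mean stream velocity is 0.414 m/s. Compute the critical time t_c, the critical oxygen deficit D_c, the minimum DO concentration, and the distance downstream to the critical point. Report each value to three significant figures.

At the critical point dD/dt = 0, so k_d L₀ e^(−k_d t) = k_2 D. Substituting D(t) from the Streeter–Phelps equation and solving for t gives
t_c = ln[(k_2/k_d)(1 − D₀(k_2−k_d)/(k_d L₀))] / (k_2−k_d).
Here k_2−k_d = 0.2430 d⁻¹ and 1 − D₀(k_2−k_d)/(k_d L₀) = 1 − 0.819×0.2430/(0.378×13.2) = 0.9601, so
t_c = ln(1.643 × 0.9601) / 0.2430 = 0.4557 / 0.2430 = 1.875 d.
D_c = (k_d/k_2) L₀ e^(−k_d t_c) = (0.378/0.621) × 13.2 × e^(−0.378×1.875) = 0.6087 × 13.2 × 0.4922 = 3.955 mg/L.
Minimum DO = C_s − D_c = 9.86 − 3.955 = 5.905 mg/L.
x_c = v t_c = 0.414 m/s × 1.875 d × 86400 s/d = 67080 m ≈ 67.1 km.

t_c ≈ 1.88 d; D_c ≈ 3.95 mg/L; min DO ≈ 5.91 mg/L; x_c ≈ 67.1 km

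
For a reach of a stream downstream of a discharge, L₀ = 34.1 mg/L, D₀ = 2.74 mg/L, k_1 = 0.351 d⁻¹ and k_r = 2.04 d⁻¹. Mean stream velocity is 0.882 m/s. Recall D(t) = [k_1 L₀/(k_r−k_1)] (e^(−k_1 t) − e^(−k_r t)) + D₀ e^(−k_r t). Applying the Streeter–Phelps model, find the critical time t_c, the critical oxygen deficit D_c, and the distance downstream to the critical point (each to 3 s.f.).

t_c = [1/(k_r−k_1)] ln[(k_r/k_1)(1 − D₀(k_r−k_1)/(k_1 L₀))]
= [1/(2.04−0.351)] ln[(2.04/0.351)(1 − 2.74×1.689/(0.351×34.1))]
= (1/1.689) ln[5.812 × 0.6133] = 0.5921 × ln(3.565) = 0.5921 × 1.271 = 0.7526 d.
D_c = (k_1/k_r) L₀ e^(−k_1 t_c) = (0.351/2.04) × 34.1 × e^(−0.351×0.7526) = 0.1721 × 34.1 × 0.7679 = 4.505 mg/L.
x_c = v t_c = 0.882 m/s × 0.7526 d × 86400 s/d = 57350 m ≈ 57.3 km.

t_c ≈ 0.753 d; D_c ≈ 4.51 mg/L; x_c ≈ 57.3 km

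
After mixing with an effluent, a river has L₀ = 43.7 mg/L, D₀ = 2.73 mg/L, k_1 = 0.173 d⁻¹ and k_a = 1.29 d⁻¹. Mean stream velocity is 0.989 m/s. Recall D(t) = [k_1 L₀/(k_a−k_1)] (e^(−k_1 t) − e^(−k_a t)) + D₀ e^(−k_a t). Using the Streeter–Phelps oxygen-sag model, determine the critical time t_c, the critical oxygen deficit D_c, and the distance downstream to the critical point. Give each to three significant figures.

t_c ≈ 1.34 d; D_c ≈ 4.65 mg/L; x_c ≈ 114 km

At the critical point dD/dt = 0, so k_1 L₀ e^(−k_1 t) = k_a D. Substituting D(t) from the Streeter–Phelps equation and solving for t gives
t_c = ln[(k_a/k_1)(1 − D₀(k_a−k_1)/(k_1 L₀))] / (k_a−k_1).
Here k_a−k_1 = 1.117 d⁻¹ and 1 − D₀(k_a−k_1)/(k_1 L₀) = 1 − 2.73×1.117/(0.173×43.7) = 0.5966, so
t_c = ln(7.457 × 0.5966) / 1.117 = 1.493 / 1.117 = 1.336 d.
L(t_c) = L₀ e^(−k_1 t_c) = 43.7 × 0.7936 = 34.68 mg/L, and at the critical point k_a D_c = k_1 L, so D_c = (0.173/1.29) × 34.68 = 4.651 mg/L.
x_c = v t_c = 0.989 m/s × 1.336 d × 86400 s/d = 114200 m ≈ 114 km.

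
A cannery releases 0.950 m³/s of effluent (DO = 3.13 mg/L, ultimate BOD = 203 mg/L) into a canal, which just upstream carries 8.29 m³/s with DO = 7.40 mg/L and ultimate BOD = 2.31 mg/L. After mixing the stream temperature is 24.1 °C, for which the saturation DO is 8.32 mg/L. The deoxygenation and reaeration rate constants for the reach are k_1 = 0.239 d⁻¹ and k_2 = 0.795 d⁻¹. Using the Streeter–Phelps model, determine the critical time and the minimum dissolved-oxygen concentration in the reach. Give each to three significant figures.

Mixed DO = (8.29×7.40 + 0.950×3.13)/(8.29+0.950) = 64.32/9.240 = 6.961 mg/L.
Mixed L₀ = (8.29×2.31 + 0.950×203)/(9.240) = 212.0/9.240 = 22.94 mg/L.
Initial deficit D₀ = C_s − DO₀ = 8.32 − 6.961 = 1.359 mg/L.
t_c = (1/0.5560) ln[(0.795/0.239)(1 − 1.359×0.5560/(0.239×22.94))] = 1.799 × ln(2.868) = 1.895 d.
D_c = (0.239/0.795) × 22.94 × e^(−0.239×1.895) = 0.3006 × 22.94 × 0.6358 = 4.385 mg/L.
Minimum DO = 8.32 − 4.385 = 3.935 mg/L.

t_c ≈ 1.89 d; minimum DO ≈ 3.93 mg/L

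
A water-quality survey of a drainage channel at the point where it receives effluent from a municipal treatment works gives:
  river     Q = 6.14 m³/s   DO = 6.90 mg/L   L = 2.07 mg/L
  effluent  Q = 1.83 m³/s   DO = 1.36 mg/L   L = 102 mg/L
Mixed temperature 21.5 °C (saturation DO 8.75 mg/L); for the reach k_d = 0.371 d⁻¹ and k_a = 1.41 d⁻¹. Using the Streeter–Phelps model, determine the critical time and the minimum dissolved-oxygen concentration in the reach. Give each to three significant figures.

Mixed DO = (6.14×6.90 + 1.83×1.36)/(6.14+1.83) = 44.85/7.970 = 5.628 mg/L.
Mixed L₀ = (6.14×2.07 + 1.83×102)/(7.970) = 199.4/7.970 = 25.02 mg/L.
Initial deficit D₀ = C_s − DO₀ = 8.75 − 5.628 = 3.122 mg/L.
t_c = (1/1.039) ln[(1.41/0.371)(1 − 3.122×1.039/(0.371×25.02))] = 0.9625 × ln(2.472) = 0.8711 d.
D_c = (0.371/1.41) × 25.02 × e^(−0.371×0.8711) = 0.2631 × 25.02 × 0.7238 = 4.764 mg/L.
Minimum DO = 8.75 − 4.764 = 3.986 mg/L.

t_c ≈ 0.871 d; minimum DO ≈ 3.99 mg/L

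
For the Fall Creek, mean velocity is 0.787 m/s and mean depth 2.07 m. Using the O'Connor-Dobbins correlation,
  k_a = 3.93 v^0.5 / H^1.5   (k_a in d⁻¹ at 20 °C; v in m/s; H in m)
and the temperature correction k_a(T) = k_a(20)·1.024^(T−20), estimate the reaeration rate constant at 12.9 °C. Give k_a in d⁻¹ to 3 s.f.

k_a(20) = 3.93 × 0.787^0.5 / 2.07^1.5 = 3.93 × 0.8871 / 2.978 = 1.171 d⁻¹.
k_a(12.9) = 1.171 × 1.024^(12.9−20) = 1.171 × 0.8450 = 0.9892 d⁻¹.

k_a ≈ 0.989 d⁻¹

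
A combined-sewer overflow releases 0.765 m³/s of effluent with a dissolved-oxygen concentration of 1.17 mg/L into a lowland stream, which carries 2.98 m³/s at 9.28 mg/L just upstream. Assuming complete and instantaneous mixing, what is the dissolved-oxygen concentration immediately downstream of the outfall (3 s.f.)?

7.62 mg/L

Flow-weighted mixing: C = (Q_r C_r + Q_w C_w)/(Q_r + Q_w)
= (2.98×9.28 + 0.765×1.17)/(2.98 + 0.765) = 28.55/3.745 = 7.623 mg/L.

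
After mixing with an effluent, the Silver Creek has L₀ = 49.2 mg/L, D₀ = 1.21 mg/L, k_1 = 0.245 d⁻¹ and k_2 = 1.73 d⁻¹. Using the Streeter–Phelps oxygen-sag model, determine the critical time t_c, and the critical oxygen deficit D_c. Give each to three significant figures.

t_c ≈ 1.21 d; D_c ≈ 5.18 mg/L

With k_2/k_1 = 7.061 and 1 − D₀(k_2−k_1)/(k_1 L₀) = 0.8509,
t_c = ln(7.061 × 0.8509) / (1.73 − 0.245) = ln(6.009) / 1.485 = 1.793/1.485 = 1.208 d.
D_c = (k_1/k_2) L₀ e^(−k_1 t_c) = (0.245/1.73) × 49.2 × e^(−0.245×1.208) = 0.1416 × 49.2 × 0.7439 = 5.183 mg/L.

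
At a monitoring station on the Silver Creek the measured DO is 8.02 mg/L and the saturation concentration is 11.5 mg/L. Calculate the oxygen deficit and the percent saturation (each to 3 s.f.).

D ≈ 3.48 mg/L; 69.7 % saturation

D = C_s − C = 11.5 − 8.02 = 3.48 mg/L.
% saturation = 8.02/11.5 × 100 = 69.7 %.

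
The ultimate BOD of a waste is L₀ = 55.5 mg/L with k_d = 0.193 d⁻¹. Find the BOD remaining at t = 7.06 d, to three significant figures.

L ≈ 14.2 mg/L

L_t = L₀ e^(−k_d t) = 55.5 × e^(−0.193×7.06) = 55.5 × 0.2560 = 14.21 mg/L.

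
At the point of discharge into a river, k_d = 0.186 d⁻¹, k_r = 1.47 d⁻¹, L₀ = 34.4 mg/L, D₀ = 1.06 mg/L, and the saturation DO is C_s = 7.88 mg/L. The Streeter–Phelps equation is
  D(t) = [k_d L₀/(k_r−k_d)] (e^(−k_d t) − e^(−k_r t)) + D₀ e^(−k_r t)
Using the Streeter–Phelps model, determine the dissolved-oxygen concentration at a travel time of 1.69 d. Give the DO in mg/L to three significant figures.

DO ≈ 4.57 mg/L

k_d L₀/(k_r−k_d) = 0.186×34.4/(1.47−0.186) = 6.398/1.284 = 4.983 mg/L.
e^(−k_d t) = e^(−0.186×1.690) = 0.7303; e^(−k_r t) = e^(−1.47×1.690) = 0.08338.
D = 4.983 × (0.7303 − 0.08338) + 1.06 × 0.08338 = 3.224 + 0.08839 = 3.312 mg/L.
DO = C_s − D = 7.88 − 3.312 = 4.568 mg/L.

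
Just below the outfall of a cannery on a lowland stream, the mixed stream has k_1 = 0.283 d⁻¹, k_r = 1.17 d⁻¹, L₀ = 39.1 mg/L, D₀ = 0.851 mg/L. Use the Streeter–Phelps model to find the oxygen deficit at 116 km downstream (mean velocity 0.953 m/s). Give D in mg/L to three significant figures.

Travel time t = x/v = 116 km / (0.953 m/s) = 116000 m / 0.953 m/s = 121700 s = 1.409 d.
k_1 L₀/(k_r−k_1) = 0.283×39.1/(1.17−0.283) = 11.07/0.8870 = 12.47 mg/L.
e^(−k_1 t) = e^(−0.283×1.409) = 0.6712; e^(−k_r t) = e^(−1.17×1.409) = 0.1924.
D = 12.47 × (0.6712 − 0.1924) + 0.851 × 0.1924 = 5.973 + 0.1637 = 6.137 mg/L.

D ≈ 6.14 mg/L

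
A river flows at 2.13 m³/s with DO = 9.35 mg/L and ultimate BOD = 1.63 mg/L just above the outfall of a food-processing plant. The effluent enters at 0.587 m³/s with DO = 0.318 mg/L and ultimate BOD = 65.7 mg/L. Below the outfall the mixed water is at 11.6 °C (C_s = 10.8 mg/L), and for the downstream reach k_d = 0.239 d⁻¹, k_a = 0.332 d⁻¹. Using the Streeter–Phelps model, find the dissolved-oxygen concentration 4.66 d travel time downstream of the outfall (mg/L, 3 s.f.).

Mixed DO = (2.13×9.35 + 0.587×0.318)/(2.13+0.587) = 20.10/2.717 = 7.399 mg/L.
Mixed L₀ = (2.13×1.63 + 0.587×65.7)/(2.717) = 42.04/2.717 = 15.47 mg/L.
Initial deficit D₀ = C_s − DO₀ = 10.8 − 7.399 = 3.401 mg/L.
D(4.66) = [0.239×15.47/(0.332−0.239)](e^(−0.239×4.66) − e^(−0.332×4.66)) + 3.401 e^(−0.332×4.66)
= 39.76 × (0.3283 − 0.2129) + 3.401 × 0.2129 = 5.315 mg/L.
DO = 10.8 − 5.315 = 5.485 mg/L.

DO ≈ 5.48 mg/L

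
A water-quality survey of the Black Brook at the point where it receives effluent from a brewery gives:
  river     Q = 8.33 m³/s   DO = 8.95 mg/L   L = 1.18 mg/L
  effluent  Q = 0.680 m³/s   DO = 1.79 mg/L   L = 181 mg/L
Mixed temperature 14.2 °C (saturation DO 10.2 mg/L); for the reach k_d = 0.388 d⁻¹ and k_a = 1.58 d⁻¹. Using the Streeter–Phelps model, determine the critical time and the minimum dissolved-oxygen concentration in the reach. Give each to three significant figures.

t_c ≈ 0.787 d; minimum DO ≈ 7.53 mg/L

Mixed DO = (8.33×8.95 + 0.680×1.79)/(8.33+0.680) = 75.77/9.010 = 8.410 mg/L.
Mixed L₀ = (8.33×1.18 + 0.680×181)/(9.010) = 132.9/9.010 = 14.75 mg/L.
Initial deficit D₀ = C_s − DO₀ = 10.2 − 8.410 = 1.790 mg/L.
t_c = (1/1.192) ln[(1.58/0.388)(1 − 1.790×1.192/(0.388×14.75))] = 0.8389 × ln(2.554) = 0.7866 d.
D_c = (0.388/1.58) × 14.75 × e^(−0.388×0.7866) = 0.2456 × 14.75 × 0.7370 = 2.670 mg/L.
Minimum DO = 10.2 − 2.670 = 7.530 mg/L.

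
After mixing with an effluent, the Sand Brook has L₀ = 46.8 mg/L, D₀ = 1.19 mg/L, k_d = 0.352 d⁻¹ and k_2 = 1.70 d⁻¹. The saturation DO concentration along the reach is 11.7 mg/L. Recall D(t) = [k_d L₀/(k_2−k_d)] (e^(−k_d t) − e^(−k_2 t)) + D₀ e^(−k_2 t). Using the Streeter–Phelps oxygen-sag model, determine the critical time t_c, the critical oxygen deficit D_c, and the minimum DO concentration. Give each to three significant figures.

t_c ≈ 1.09 d; D_c ≈ 6.60 mg/L; min DO ≈ 5.10 mg/L

With k_2/k_d = 4.830 and 1 − D₀(k_2−k_d)/(k_d L₀) = 0.9026,
t_c = ln(4.830 × 0.9026) / (1.70 − 0.352) = ln(4.359) / 1.348 = 1.472/1.348 = 1.092 d.
D_c = (k_d/k_2) L₀ e^(−k_d t_c) = (0.352/1.70) × 46.8 × e^(−0.352×1.092) = 0.2071 × 46.8 × 0.6808 = 6.597 mg/L.
Minimum DO = C_s − D_c = 11.7 − 6.597 = 5.103 mg/L.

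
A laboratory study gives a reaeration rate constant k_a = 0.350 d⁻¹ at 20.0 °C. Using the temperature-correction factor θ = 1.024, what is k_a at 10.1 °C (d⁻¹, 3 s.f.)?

k_a(T₂) = k_a(T₁) · θ^(T₂−T₁) = 0.350 × 1.024^(10.1−20.0)
= 0.350 × 1.024^-9.90 = 0.350 × 0.7907 = 0.2768 d⁻¹.

k_a ≈ 0.277 d⁻¹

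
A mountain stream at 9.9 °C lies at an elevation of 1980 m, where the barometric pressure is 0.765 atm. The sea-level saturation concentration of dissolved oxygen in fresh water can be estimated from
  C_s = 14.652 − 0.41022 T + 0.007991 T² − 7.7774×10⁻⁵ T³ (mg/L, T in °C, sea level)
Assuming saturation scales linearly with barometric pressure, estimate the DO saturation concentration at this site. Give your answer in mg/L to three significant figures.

At sea level: C_s = 14.652 − 0.41022×9.9 + 0.007991×9.9² − 7.7774×10⁻⁵×9.9³ = 11.30 mg/L.
Pressure correction: C_s' = 11.30 × 0.765 = 8.643 mg/L.

C_s ≈ 8.64 mg/L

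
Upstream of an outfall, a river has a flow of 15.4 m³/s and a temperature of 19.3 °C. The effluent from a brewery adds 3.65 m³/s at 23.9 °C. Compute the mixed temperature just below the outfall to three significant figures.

20.2 °C

Flow-weighted mixing: C = (Q_r C_r + Q_w C_w)/(Q_r + Q_w)
= (15.4×19.3 + 3.65×23.9)/(15.4 + 3.65) = 384.5/19.05 = 20.18 °C.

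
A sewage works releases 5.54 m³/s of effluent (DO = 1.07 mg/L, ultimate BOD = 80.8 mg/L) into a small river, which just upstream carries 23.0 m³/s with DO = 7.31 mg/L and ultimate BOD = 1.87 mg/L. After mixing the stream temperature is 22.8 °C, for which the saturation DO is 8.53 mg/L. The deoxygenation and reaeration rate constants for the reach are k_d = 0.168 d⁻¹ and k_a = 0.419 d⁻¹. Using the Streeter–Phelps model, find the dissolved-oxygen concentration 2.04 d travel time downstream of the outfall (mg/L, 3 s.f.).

DO ≈ 4.22 mg/L

Mixed DO = (23.0×7.31 + 5.54×1.07)/(23.0+5.54) = 174.1/28.54 = 6.099 mg/L.
Mixed L₀ = (23.0×1.87 + 5.54×80.8)/(28.54) = 490.6/28.54 = 17.19 mg/L.
Initial deficit D₀ = C_s − DO₀ = 8.53 − 6.099 = 2.431 mg/L.
D(2.04) = [0.168×17.19/(0.419−0.168)](e^(−0.168×2.04) − e^(−0.419×2.04)) + 2.431 e^(−0.419×2.04)
= 11.51 × (0.7098 − 0.4254) + 2.431 × 0.4254 = 4.307 mg/L.
DO = 8.53 − 4.307 = 4.223 mg/L.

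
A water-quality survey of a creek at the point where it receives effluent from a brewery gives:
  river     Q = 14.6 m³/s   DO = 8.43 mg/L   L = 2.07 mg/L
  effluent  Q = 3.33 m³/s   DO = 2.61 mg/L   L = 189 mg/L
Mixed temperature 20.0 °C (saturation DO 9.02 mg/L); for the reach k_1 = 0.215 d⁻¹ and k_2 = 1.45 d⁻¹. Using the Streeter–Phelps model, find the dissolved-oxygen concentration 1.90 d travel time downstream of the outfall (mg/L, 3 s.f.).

DO ≈ 5.06 mg/L

Mixed DO = (14.6×8.43 + 3.33×2.61)/(14.6+3.33) = 131.8/17.93 = 7.349 mg/L.
Mixed L₀ = (14.6×2.07 + 3.33×189)/(17.93) = 659.6/17.93 = 36.79 mg/L.
Initial deficit D₀ = C_s − DO₀ = 9.02 − 7.349 = 1.671 mg/L.
D(1.90) = [0.215×36.79/(1.45−0.215)](e^(−0.215×1.90) − e^(−1.45×1.90)) + 1.671 e^(−1.45×1.90)
= 6.404 × (0.6646 − 0.06361) + 1.671 × 0.06361 = 3.955 mg/L.
DO = 9.02 − 3.955 = 5.065 mg/L.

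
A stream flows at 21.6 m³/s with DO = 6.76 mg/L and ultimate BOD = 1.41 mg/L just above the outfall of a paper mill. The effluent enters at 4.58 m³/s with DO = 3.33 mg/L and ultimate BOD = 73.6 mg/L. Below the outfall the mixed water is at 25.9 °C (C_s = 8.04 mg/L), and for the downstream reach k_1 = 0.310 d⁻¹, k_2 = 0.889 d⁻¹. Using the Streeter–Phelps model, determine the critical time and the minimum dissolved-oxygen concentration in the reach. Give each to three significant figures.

t_c ≈ 1.32 d; minimum DO ≈ 4.79 mg/L

Mixed DO = (21.6×6.76 + 4.58×3.33)/(21.6+4.58) = 161.3/26.18 = 6.160 mg/L.
Mixed L₀ = (21.6×1.41 + 4.58×73.6)/(26.18) = 367.5/26.18 = 14.04 mg/L.
Initial deficit D₀ = C_s − DO₀ = 8.04 − 6.160 = 1.880 mg/L.
t_c = (1/0.5790) ln[(0.889/0.310)(1 − 1.880×0.5790/(0.310×14.04))] = 1.727 × ln(2.150) = 1.322 d.
D_c = (0.310/0.889) × 14.04 × e^(−0.310×1.322) = 0.3487 × 14.04 × 0.6637 = 3.249 mg/L.
Minimum DO = 8.04 − 3.249 = 4.791 mg/L.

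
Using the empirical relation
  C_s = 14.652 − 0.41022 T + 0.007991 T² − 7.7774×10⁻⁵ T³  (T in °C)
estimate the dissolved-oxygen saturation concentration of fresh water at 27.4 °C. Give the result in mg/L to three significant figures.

C_s = 14.652 − 0.41022×27.4 + 0.007991×27.4² − 7.7774×10⁻⁵×27.4³ = 7.811 mg/L.

C_s ≈ 7.81 mg/L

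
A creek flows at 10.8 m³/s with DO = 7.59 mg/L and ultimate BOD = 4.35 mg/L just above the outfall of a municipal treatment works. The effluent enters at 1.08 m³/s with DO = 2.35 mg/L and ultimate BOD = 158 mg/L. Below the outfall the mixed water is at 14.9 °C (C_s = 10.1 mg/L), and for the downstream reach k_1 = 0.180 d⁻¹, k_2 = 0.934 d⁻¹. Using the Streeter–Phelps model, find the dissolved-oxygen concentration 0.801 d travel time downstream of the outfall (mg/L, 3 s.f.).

DO ≈ 6.97 mg/L

Mixed DO = (10.8×7.59 + 1.08×2.35)/(10.8+1.08) = 84.51/11.88 = 7.114 mg/L.
Mixed L₀ = (10.8×4.35 + 1.08×158)/(11.88) = 217.6/11.88 = 18.32 mg/L.
Initial deficit D₀ = C_s − DO₀ = 10.1 − 7.114 = 2.986 mg/L.
D(0.801) = [0.180×18.32/(0.934−0.180)](e^(−0.180×0.801) − e^(−0.934×0.801)) + 2.986 e^(−0.934×0.801)
= 4.373 × (0.8657 − 0.4732) + 2.986 × 0.4732 = 3.130 mg/L.
DO = 10.1 − 3.130 = 6.970 mg/L.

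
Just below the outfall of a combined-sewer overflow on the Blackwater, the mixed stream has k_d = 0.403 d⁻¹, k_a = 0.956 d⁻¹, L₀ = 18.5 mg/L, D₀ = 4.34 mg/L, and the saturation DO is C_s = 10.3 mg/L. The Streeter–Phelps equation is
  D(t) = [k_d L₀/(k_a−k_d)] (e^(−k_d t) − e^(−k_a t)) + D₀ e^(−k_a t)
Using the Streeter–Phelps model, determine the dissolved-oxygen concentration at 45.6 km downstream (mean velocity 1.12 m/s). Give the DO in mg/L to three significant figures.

Travel time t = x/v = 45.6 km / (1.12 m/s) = 45600 m / 1.12 m/s = 40710 s = 0.4712 d.
k_d L₀/(k_a−k_d) = 0.403×18.5/(0.956−0.403) = 7.456/0.5530 = 13.48 mg/L.
e^(−k_d t) = e^(−0.403×0.4712) = 0.8270; e^(−k_a t) = e^(−0.956×0.4712) = 0.6373.
D = 13.48 × (0.8270 − 0.6373) + 4.34 × 0.6373 = 2.558 + 2.766 = 5.324 mg/L.
DO = C_s − D = 10.3 − 5.324 = 4.976 mg/L.

DO ≈ 4.98 mg/L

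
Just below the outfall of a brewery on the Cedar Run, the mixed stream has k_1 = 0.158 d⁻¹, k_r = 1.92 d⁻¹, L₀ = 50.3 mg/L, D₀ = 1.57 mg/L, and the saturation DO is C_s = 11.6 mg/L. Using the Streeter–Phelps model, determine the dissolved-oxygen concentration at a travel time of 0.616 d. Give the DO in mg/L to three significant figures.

DO ≈ 8.41 mg/L

k_1 L₀/(k_r−k_1) = 0.158×50.3/(1.92−0.158) = 7.947/1.762 = 4.510 mg/L.
e^(−k_1 t) = e^(−0.158×0.6160) = 0.9073; e^(−k_r t) = e^(−1.92×0.6160) = 0.3064.
D = 4.510 × (0.9073 − 0.3064) + 1.57 × 0.3064 = 2.710 + 0.4811 = 3.191 mg/L.
DO = C_s − D = 11.6 − 3.191 = 8.409 mg/L.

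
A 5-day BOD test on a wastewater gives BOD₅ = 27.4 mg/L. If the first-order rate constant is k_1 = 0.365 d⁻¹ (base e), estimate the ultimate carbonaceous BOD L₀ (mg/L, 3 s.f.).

L₀ ≈ 32.7 mg/L

BOD₅ = L₀(1 − e^(−5k_1)) ⇒ L₀ = BOD₅ / (1 − e^(−5×0.365))
= 27.4 / (1 − 0.1612) = 27.4 / 0.8388 = 32.67 mg/L.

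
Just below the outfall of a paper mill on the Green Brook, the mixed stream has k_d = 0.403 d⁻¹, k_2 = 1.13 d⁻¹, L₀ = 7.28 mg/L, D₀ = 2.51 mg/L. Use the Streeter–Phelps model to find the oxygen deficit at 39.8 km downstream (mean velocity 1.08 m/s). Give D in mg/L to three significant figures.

Travel time t = x/v = 39.8 km / (1.08 m/s) = 39800 m / 1.08 m/s = 36850 s = 0.4265 d.
k_d L₀/(k_2−k_d) = 0.403×7.28/(1.13−0.403) = 2.934/0.7270 = 4.036 mg/L.
e^(−k_d t) = e^(−0.403×0.4265) = 0.8421; e^(−k_2 t) = e^(−1.13×0.4265) = 0.6176.
D = 4.036 × (0.8421 − 0.6176) + 2.51 × 0.6176 = 0.9060 + 1.550 = 2.456 mg/L.

D ≈ 2.46 mg/L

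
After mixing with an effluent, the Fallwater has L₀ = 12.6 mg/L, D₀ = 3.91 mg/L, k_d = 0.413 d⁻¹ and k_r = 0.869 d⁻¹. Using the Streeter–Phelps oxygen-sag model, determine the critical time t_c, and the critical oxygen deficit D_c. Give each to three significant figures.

t_c ≈ 0.711 d; D_c ≈ 4.46 mg/L

At the critical point dD/dt = 0, so k_d L₀ e^(−k_d t) = k_r D. Substituting D(t) from the Streeter–Phelps equation and solving for t gives
t_c = ln[(k_r/k_d)(1 − D₀(k_r−k_d)/(k_d L₀))] / (k_r−k_d).
Here k_r−k_d = 0.4560 d⁻¹ and 1 − D₀(k_r−k_d)/(k_d L₀) = 1 − 3.91×0.4560/(0.413×12.6) = 0.6574, so
t_c = ln(2.104 × 0.6574) / 0.4560 = 0.3244 / 0.4560 = 0.7114 d.
D_c = (k_d/k_r) L₀ e^(−k_d t_c) = (0.413/0.869) × 12.6 × e^(−0.413×0.7114) = 0.4753 × 12.6 × 0.7454 = 4.464 mg/L.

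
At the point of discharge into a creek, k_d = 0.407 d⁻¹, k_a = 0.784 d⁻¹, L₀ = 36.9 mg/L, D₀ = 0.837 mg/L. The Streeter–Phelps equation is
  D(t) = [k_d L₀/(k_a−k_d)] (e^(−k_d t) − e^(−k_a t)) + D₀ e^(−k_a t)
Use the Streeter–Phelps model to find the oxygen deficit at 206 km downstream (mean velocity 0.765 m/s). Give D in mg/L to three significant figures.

Travel time t = x/v = 206 km / (0.765 m/s) = 206000 m / 0.765 m/s = 269300 s = 3.117 d.
k_d L₀/(k_a−k_d) = 0.407×36.9/(0.784−0.407) = 15.02/0.3770 = 39.84 mg/L.
e^(−k_d t) = e^(−0.407×3.117) = 0.2813; e^(−k_a t) = e^(−0.784×3.117) = 0.08686.
D = 39.84 × (0.2813 − 0.08686) + 0.837 × 0.08686 = 7.744 + 0.07270 = 7.817 mg/L.

D ≈ 7.82 mg/L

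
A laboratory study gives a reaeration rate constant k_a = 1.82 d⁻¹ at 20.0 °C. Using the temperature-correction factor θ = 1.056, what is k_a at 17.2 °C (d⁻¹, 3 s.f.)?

k_a(T₂) = k_a(T₁) · θ^(T₂−T₁) = 1.82 × 1.056^(17.2−20.0)
= 1.82 × 1.056^-2.80 = 1.82 × 0.8585 = 1.562 d⁻¹.

k_a ≈ 1.56 d⁻¹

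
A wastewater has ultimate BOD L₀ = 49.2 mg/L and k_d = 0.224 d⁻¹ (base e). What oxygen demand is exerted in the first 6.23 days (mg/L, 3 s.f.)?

y ≈ 37.0 mg/L

y_t = L₀(1 − e^(−k_d t)) = 49.2 × (1 − e^(−0.224×6.23))
= 49.2 × (1 − 0.2477) = 49.2 × 0.7523 = 37.01 mg/L.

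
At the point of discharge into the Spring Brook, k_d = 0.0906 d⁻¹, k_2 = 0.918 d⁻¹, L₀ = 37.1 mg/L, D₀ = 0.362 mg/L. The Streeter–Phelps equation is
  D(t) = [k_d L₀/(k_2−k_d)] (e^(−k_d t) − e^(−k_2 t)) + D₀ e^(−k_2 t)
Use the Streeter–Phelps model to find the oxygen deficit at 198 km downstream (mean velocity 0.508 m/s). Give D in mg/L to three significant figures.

D ≈ 2.64 mg/L

Travel time t = x/v = 198 km / (0.508 m/s) = 198000 m / 0.508 m/s = 389800 s = 4.511 d.
k_d L₀/(k_2−k_d) = 0.0906×37.1/(0.918−0.0906) = 3.361/0.8274 = 4.062 mg/L.
e^(−k_d t) = e^(−0.0906×4.511) = 0.6645; e^(−k_2 t) = e^(−0.918×4.511) = 0.01590.
D = 4.062 × (0.6645 − 0.01590) + 0.362 × 0.01590 = 2.635 + 0.005757 = 2.641 mg/L.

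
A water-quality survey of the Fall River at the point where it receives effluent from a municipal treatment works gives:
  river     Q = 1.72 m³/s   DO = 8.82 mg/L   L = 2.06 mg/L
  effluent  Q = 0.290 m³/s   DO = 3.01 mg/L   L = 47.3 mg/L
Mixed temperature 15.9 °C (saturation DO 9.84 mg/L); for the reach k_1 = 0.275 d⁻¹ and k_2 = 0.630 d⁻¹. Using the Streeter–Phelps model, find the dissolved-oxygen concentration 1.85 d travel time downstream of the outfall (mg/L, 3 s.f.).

DO ≈ 7.34 mg/L

Mixed DO = (1.72×8.82 + 0.290×3.01)/(1.72+0.290) = 16.04/2.010 = 7.982 mg/L.
Mixed L₀ = (1.72×2.06 + 0.290×47.3)/(2.010) = 17.26/2.010 = 8.587 mg/L.
Initial deficit D₀ = C_s − DO₀ = 9.84 − 7.982 = 1.858 mg/L.
D(1.85) = [0.275×8.587/(0.630−0.275)](e^(−0.275×1.85) − e^(−0.630×1.85)) + 1.858 e^(−0.630×1.85)
= 6.652 × (0.6012 − 0.3118) + 1.858 × 0.3118 = 2.505 mg/L.
DO = 9.84 − 2.505 = 7.335 mg/L.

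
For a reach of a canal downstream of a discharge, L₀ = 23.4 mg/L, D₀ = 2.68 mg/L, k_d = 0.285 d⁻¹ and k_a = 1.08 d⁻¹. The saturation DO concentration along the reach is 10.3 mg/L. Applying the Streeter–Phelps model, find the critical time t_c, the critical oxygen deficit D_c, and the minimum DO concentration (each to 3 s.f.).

t_c ≈ 1.19 d; D_c ≈ 4.40 mg/L; min DO ≈ 5.90 mg/L

t_c = [1/(k_a−k_d)] ln[(k_a/k_d)(1 − D₀(k_a−k_d)/(k_d L₀))]
= [1/(1.08−0.285)] ln[(1.08/0.285)(1 − 2.68×0.7950/(0.285×23.4))]
= (1/0.7950) ln[3.789 × 0.6805] = 1.258 × ln(2.579) = 1.258 × 0.9473 = 1.192 d.
D_c = (k_d/k_a) L₀ e^(−k_d t_c) = (0.285/1.08) × 23.4 × e^(−0.285×1.192) = 0.2639 × 23.4 × 0.7120 = 4.397 mg/L.
Minimum DO = C_s − D_c = 10.3 − 4.397 = 5.903 mg/L.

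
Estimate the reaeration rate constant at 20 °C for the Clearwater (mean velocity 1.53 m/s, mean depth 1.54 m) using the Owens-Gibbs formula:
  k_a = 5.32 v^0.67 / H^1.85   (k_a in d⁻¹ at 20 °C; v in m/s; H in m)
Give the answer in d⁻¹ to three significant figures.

k_a ≈ 3.18 d⁻¹

k_a = 5.32 × 1.53^0.67 / 1.54^1.85 = 5.32 × 1.330 / 2.223 = 3.182 d⁻¹.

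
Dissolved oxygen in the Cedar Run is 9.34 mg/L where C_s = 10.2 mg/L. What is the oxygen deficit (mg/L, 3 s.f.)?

D = C_s − C = 10.2 − 9.34 = 0.860 mg/L.

D ≈ 0.860 mg/L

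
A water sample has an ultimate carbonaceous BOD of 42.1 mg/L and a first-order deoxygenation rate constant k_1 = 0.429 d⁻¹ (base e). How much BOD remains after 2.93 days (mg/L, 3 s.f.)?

L_t = L₀ e^(−k_1 t) = 42.1 × e^(−0.429×2.93) = 42.1 × 0.2845 = 11.98 mg/L.

L ≈ 12.0 mg/L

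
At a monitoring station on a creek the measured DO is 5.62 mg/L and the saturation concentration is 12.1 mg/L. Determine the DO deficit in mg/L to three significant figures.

D = C_s − C = 12.1 − 5.62 = 6.48 mg/L.

D ≈ 6.48 mg/L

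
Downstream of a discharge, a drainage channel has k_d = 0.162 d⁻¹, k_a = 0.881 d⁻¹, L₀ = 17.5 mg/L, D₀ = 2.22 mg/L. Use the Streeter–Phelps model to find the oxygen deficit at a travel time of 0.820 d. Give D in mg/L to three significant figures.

D ≈ 2.62 mg/L

k_d L₀/(k_a−k_d) = 0.162×17.5/(0.881−0.162) = 2.835/0.7190 = 3.943 mg/L.
e^(−k_d t) = e^(−0.162×0.8200) = 0.8756; e^(−k_a t) = e^(−0.881×0.8200) = 0.4856.
D = 3.943 × (0.8756 − 0.4856) + 2.22 × 0.4856 = 1.538 + 1.078 = 2.616 mg/L.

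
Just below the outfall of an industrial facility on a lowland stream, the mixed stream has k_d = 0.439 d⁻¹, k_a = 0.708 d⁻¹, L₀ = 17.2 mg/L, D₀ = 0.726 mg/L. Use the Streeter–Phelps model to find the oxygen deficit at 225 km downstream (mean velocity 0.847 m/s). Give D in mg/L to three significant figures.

Travel time t = x/v = 225 km / (0.847 m/s) = 225000 m / 0.847 m/s = 265600 s = 3.075 d.
k_d L₀/(k_a−k_d) = 0.439×17.2/(0.708−0.439) = 7.551/0.2690 = 28.07 mg/L.
e^(−k_d t) = e^(−0.439×3.075) = 0.2593; e^(−k_a t) = e^(−0.708×3.075) = 0.1134.
D = 28.07 × (0.2593 − 0.1134) + 0.726 × 0.1134 = 4.096 + 0.08233 = 4.178 mg/L.

D ≈ 4.18 mg/L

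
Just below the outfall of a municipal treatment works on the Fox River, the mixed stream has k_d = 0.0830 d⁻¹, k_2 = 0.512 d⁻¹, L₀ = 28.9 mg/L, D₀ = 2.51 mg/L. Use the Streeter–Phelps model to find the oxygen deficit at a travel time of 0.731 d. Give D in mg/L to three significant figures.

k_d L₀/(k_2−k_d) = 0.0830×28.9/(0.512−0.0830) = 2.399/0.4290 = 5.591 mg/L.
e^(−k_d t) = e^(−0.0830×0.7310) = 0.9411; e^(−k_2 t) = e^(−0.512×0.7310) = 0.6878.
D = 5.591 × (0.9411 − 0.6878) + 2.51 × 0.6878 = 1.417 + 1.726 = 3.143 mg/L.

D ≈ 3.14 mg/L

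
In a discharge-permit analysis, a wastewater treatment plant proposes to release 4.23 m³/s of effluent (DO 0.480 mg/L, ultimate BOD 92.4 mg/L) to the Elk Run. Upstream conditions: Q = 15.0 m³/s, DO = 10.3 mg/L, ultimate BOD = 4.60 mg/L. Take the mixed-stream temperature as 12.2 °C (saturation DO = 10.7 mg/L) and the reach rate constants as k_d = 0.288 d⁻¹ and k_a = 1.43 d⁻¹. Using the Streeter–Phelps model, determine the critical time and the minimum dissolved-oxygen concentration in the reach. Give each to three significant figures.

Mixed DO = (15.0×10.3 + 4.23×0.480)/(15.0+4.23) = 156.5/19.23 = 8.140 mg/L.
Mixed L₀ = (15.0×4.60 + 4.23×92.4)/(19.23) = 459.9/19.23 = 23.91 mg/L.
Initial deficit D₀ = C_s − DO₀ = 10.7 − 8.140 = 2.560 mg/L.
t_c = (1/1.142) ln[(1.43/0.288)(1 − 2.560×1.142/(0.288×23.91))] = 0.8757 × ln(2.857) = 0.9194 d.
D_c = (0.288/1.43) × 23.91 × e^(−0.288×0.9194) = 0.2014 × 23.91 × 0.7674 = 3.696 mg/L.
Minimum DO = 10.7 − 3.696 = 7.004 mg/L.

t_c ≈ 0.919 d; minimum DO ≈ 7.00 mg/L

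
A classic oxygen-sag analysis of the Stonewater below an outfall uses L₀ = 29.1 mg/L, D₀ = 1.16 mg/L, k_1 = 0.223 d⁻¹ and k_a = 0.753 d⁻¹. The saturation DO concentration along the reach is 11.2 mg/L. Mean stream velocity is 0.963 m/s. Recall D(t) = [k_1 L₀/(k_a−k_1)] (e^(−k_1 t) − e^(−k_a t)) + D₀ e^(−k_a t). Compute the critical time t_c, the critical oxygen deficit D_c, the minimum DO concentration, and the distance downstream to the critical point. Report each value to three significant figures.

With k_a/k_1 = 3.377 and 1 − D₀(k_a−k_1)/(k_1 L₀) = 0.9053,
t_c = ln(3.377 × 0.9053) / (0.753 − 0.223) = ln(3.057) / 0.5300 = 1.117/0.5300 = 2.108 d.
L(t_c) = L₀ e^(−k_1 t_c) = 29.1 × 0.6249 = 18.19 mg/L, and at the critical point k_a D_c = k_1 L, so D_c = (0.223/0.753) × 18.19 = 5.386 mg/L.
Minimum DO = C_s − D_c = 11.2 − 5.386 = 5.814 mg/L.
x_c = v t_c = 0.963 m/s × 2.108 d × 86400 s/d = 175400 m ≈ 175 km.

t_c ≈ 2.11 d; D_c ≈ 5.39 mg/L; min DO ≈ 5.81 mg/L; x_c ≈ 175 km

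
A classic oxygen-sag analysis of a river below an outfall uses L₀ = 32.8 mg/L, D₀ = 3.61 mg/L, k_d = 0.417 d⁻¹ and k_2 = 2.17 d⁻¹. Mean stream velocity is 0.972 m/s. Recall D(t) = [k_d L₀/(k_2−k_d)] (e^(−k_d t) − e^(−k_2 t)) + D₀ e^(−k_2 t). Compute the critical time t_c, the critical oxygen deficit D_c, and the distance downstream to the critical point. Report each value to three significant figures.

t_c = [1/(k_2−k_d)] ln[(k_2/k_d)(1 − D₀(k_2−k_d)/(k_d L₀))]
= [1/(2.17−0.417)] ln[(2.17/0.417)(1 − 3.61×1.753/(0.417×32.8))]
= (1/1.753) ln[5.204 × 0.5373] = 0.5705 × ln(2.796) = 0.5705 × 1.028 = 0.5866 d.
D_c = (k_d/k_2) L₀ e^(−k_d t_c) = (0.417/2.17) × 32.8 × e^(−0.417×0.5866) = 0.1922 × 32.8 × 0.7830 = 4.935 mg/L.
x_c = v t_c = 0.972 m/s × 0.5866 d × 86400 s/d = 49260 m ≈ 49.3 km.

t_c ≈ 0.587 d; D_c ≈ 4.94 mg/L; x_c ≈ 49.3 km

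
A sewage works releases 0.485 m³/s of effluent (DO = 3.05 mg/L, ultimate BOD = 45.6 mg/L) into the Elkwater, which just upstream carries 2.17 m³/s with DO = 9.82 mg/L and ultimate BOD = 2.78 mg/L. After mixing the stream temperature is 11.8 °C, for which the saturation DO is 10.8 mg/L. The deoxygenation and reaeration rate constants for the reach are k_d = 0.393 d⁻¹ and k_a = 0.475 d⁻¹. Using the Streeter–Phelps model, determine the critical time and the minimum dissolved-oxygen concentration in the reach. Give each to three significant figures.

Mixed DO = (2.17×9.82 + 0.485×3.05)/(2.17+0.485) = 22.79/2.655 = 8.583 mg/L.
Mixed L₀ = (2.17×2.78 + 0.485×45.6)/(2.655) = 28.15/2.655 = 10.60 mg/L.
Initial deficit D₀ = C_s − DO₀ = 10.8 − 8.583 = 2.217 mg/L.
t_c = (1/0.08200) ln[(0.475/0.393)(1 − 2.217×0.08200/(0.393×10.60))] = 12.20 × ln(1.156) = 1.767 d.
D_c = (0.393/0.475) × 10.60 × e^(−0.393×1.767) = 0.8274 × 10.60 × 0.4993 = 4.380 mg/L.
Minimum DO = 10.8 − 4.380 = 6.420 mg/L.

t_c ≈ 1.77 d; minimum DO ≈ 6.42 mg/L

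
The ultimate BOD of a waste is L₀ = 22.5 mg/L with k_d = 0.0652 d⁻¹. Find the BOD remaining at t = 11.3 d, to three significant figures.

L ≈ 10.8 mg/L

L_t = L₀ e^(−k_d t) = 22.5 × e^(−0.0652×11.3) = 22.5 × 0.4787 = 10.77 mg/L.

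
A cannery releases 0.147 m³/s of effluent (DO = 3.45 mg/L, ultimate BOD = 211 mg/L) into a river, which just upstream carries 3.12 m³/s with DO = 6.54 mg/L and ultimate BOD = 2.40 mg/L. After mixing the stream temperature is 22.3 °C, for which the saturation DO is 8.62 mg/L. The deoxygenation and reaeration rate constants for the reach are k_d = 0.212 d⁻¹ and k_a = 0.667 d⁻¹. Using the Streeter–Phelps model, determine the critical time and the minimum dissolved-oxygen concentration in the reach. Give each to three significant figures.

t_c ≈ 1.38 d; minimum DO ≈ 5.82 mg/L

Mixed DO = (3.12×6.54 + 0.147×3.45)/(3.12+0.147) = 20.91/3.267 = 6.401 mg/L.
Mixed L₀ = (3.12×2.40 + 0.147×211)/(3.267) = 38.50/3.267 = 11.79 mg/L.
Initial deficit D₀ = C_s − DO₀ = 8.62 − 6.401 = 2.219 mg/L.
t_c = (1/0.4550) ln[(0.667/0.212)(1 − 2.219×0.4550/(0.212×11.79))] = 2.198 × ln(1.875) = 1.381 d.
D_c = (0.212/0.667) × 11.79 × e^(−0.212×1.381) = 0.3178 × 11.79 × 0.7461 = 2.795 mg/L.
Minimum DO = 8.62 − 2.795 = 5.825 mg/L.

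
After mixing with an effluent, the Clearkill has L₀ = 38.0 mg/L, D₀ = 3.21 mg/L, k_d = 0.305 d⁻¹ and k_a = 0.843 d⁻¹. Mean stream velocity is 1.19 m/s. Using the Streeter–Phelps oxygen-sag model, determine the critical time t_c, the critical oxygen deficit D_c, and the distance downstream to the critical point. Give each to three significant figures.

t_c ≈ 1.59 d; D_c ≈ 8.47 mg/L; x_c ≈ 163 km

At the critical point dD/dt = 0, so k_d L₀ e^(−k_d t) = k_a D. Substituting D(t) from the Streeter–Phelps equation and solving for t gives
t_c = ln[(k_a/k_d)(1 − D₀(k_a−k_d)/(k_d L₀))] / (k_a−k_d).
Here k_a−k_d = 0.5380 d⁻¹ and 1 − D₀(k_a−k_d)/(k_d L₀) = 1 − 3.21×0.5380/(0.305×38.0) = 0.8510, so
t_c = ln(2.764 × 0.8510) / 0.5380 = 0.8553 / 0.5380 = 1.590 d.
L(t_c) = L₀ e^(−k_d t_c) = 38.0 × 0.6158 = 23.40 mg/L, and at the critical point k_a D_c = k_d L, so D_c = (0.305/0.843) × 23.40 = 8.466 mg/L.
x_c = v t_c = 1.19 m/s × 1.590 d × 86400 s/d = 163500 m ≈ 163 km.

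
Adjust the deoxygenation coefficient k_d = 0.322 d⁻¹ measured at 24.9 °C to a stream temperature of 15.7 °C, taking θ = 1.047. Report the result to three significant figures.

k_d(T₂) = k_d(T₁) · θ^(T₂−T₁) = 0.322 × 1.047^(15.7−24.9)
= 0.322 × 1.047^-9.20 = 0.322 × 0.6554 = 0.2110 d⁻¹.

k_d ≈ 0.211 d⁻¹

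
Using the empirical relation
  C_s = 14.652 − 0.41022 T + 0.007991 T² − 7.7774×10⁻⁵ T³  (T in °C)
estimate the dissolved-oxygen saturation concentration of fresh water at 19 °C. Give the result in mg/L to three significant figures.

C_s = 14.652 − 0.41022×19 + 0.007991×19² − 7.7774×10⁻⁵×19³ = 9.209 mg/L.

C_s ≈ 9.21 mg/L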